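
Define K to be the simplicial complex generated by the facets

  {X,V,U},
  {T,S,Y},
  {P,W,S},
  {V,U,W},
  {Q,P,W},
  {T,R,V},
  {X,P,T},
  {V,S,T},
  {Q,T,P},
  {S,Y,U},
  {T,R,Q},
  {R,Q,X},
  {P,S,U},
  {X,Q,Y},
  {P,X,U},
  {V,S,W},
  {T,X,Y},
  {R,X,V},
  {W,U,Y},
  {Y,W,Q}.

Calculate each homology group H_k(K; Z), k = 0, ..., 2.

We work with the vertex ordering P < Q < R < S < T < U < V < W < X < Y. The simplices of K, each written with vertices in increasing order, are:

  0-simplices (10): P, Q, R, S, T, U, V, W, X, Y
  1-simplices (30): PQ, PS, PT, PU, PW, PX, QR, QT, QW, QX, QY, RT, RV, RX, ST, SU, SV, SW, SY, TV, TX, TY, UV, UW, UX, UY, VW, VX, WY, XY
  2-simplices (20): PQT, PQW, PSU, PSW, PTX, PUX, QRT, QRX, QWY, QXY, RTV, RVX, STV, STY, SUY, SVW, TXY, UVW, UVX, UWY

giving chain groups C_0 ≅ Z^10, C_1 ≅ Z^30, C_2 ≅ Z^20.

∂_1: C_1 → C_0 maps an edge to its endpoints' difference, ∂[p,q] = q − p.
The 10×30 boundary matrix has rank 9 and Smith normal form diag(1,1,1,1,1,1,1,1,1).

The boundary map ∂_2: C_2 → C_1 maps a triangle to the signed sum of its edges. For instance
  ∂TXY = XY − TY + TX,
  ∂PQT = QT − PT + PQ.
This gives a 30×20 integer matrix of rank 20; reducing to Smith normal form yields diagonal entries (1,1,1,1,1,1,1,1,1,1,1,1,1,1,1,1,1,1,1,2).

From H_k ≅ ker(∂_k) / im(∂_{k+1}) we obtain:

  H_0: rank C_0 − rank ∂_1 = 10 − 9 = 1, and the invariant factors of ∂_1 are all 1, so H_0 ≅ Z.
  H_1: rank ker ∂_1 − rank ∂_2 = (30 − 9) − 20 = 1, and ∂_2 has invariant factor 2 > 1, so H_1 ≅ Z ⊕ Z/2.
  H_2: rank ker ∂_2 − rank ∂_3 = (20 − 20) − 0 = 0, and there is no ∂_3, so H_2 ≅ 0.

As a check, the Euler characteristic is 10 − 30 + 20 = 0, which agrees with 1 − 1 + 0 = 0.

H_0 ≅ Z,  H_1 ≅ Z ⊕ Z/2,  H_2 = 0.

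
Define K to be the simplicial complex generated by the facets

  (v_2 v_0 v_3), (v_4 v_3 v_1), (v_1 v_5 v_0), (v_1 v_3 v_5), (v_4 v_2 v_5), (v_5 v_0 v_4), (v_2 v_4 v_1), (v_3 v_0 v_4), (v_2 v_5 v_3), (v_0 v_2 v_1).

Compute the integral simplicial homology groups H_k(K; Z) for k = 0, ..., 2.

Fix the vertex order v_0 < v_1 < v_2 < v_3 < v_4 < v_5 and write every simplex with vertices in increasing order. Then dim K = 2 and the simplices of K are:

  0-simplices (6): [v_0], [v_1], [v_2], [v_3], [v_4], [v_5]
  1-simplices (15): (15 of them)
  2-simplices (10): [v_0,v_1,v_2], [v_0,v_1,v_5], [v_0,v_2,v_3], [v_0,v_3,v_4], [v_0,v_4,v_5], [v_1,v_2,v_4], [v_1,v_3,v_4], [v_1,v_3,v_5], [v_2,v_3,v_5], [v_2,v_4,v_5]

Hence C_0 ≅ Z^6, C_1 ≅ Z^15, C_2 ≅ Z^10.

Boundary ∂_1: C_1 → C_0 maps an edge to its endpoints' difference, ∂[p,q] = q − p. For instance
  ∂[v_1,v_5] = [v_5] − [v_1].
As a 6×15 matrix over Z this has rank 5, with invariant factors (1,1,1,1,1).

∂_2: C_2 → C_1 acts by ∂[p,q,r] = [q,r] − [p,r] + [p,q]. For instance
  ∂[v_0,v_1,v_5] = [v_1,v_5] − [v_0,v_5] + [v_0,v_1],
  ∂[v_0,v_1,v_2] = [v_1,v_2] − [v_0,v_2] + [v_0,v_1].
The 15×10 boundary matrix has rank 10 and Smith normal form diag(1,1,1,1,1,1,1,1,1,2).

Computing H_k = (kernel of ∂_k) / (image of ∂_{k+1}):

  H_0: rank C_0 − rank ∂_1 = 6 − 5 = 1, and the invariant factors of ∂_1 are all 1, so H_0 = Z.
  H_1: rank ker ∂_1 − rank ∂_2 = (15 − 5) − 10 = 0, and ∂_2 has invariant factor 2 > 1, so H_1 = Z/2Z.
  H_2: rank ker ∂_2 − rank ∂_3 = (10 − 10) − 0 = 0, and there is no ∂_3, so H_2 = 0.

H_0 = Z,  H_1 = Z/2Z,  H_2 = 0.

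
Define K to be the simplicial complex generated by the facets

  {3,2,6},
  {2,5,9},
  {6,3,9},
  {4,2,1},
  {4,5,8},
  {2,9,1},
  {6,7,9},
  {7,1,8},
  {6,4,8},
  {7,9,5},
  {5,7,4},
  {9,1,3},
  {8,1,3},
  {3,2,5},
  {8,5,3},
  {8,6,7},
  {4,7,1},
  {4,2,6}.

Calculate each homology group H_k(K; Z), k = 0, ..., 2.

Order the vertices as 1 < 2 < 3 < 4 < 5 < 6 < 7 < 8 < 9. Listing each simplex with vertices in this order, K has dimension 2 with simplices:

  0-simplices (9): [1], [2], [3], [4], [5], [6], [7], [8], [9]
  1-simplices (27): (27 of them)
  2-simplices (18): [1,2,4], [1,2,9], [1,3,8], [1,3,9], [1,4,7], [1,7,8], [2,3,5], [2,3,6], [2,4,6], [2,5,9], [3,5,8], [3,6,9], [4,5,7], [4,5,8], [4,6,8], [5,7,9], [6,7,8], [6,7,9]

so the chain groups are C_0 ≅ Z^9, C_1 ≅ Z^27, C_2 ≅ Z^18.

∂_1: C_1 → C_0 sends each edge [p,q] (with p < q) to q − p.
The 9×27 boundary matrix has rank 8 and Smith normal form diag(1,1,1,1,1,1,1,1).

The boundary map ∂_2: C_2 → C_1 maps a triangle to the signed sum of its edges. For instance
  ∂[4,5,7] = [5,7] − [4,7] + [4,5],
  ∂[3,6,9] = [6,9] − [3,9] + [3,6].
The 27×18 boundary matrix has rank 18 and Smith normal form diag(1,1,1,1,1,1,1,1,1,1,1,1,1,1,1,1,1,2).

From H_k ≅ ker(∂_k) / im(∂_{k+1}) we obtain:

  H_0: rank C_0 − rank ∂_1 = 9 − 8 = 1, and the invariant factors of ∂_1 are all 1, so H_0 = Z.
  H_1: rank ker ∂_1 − rank ∂_2 = (27 − 8) − 18 = 1, and ∂_2 has invariant factor 2 > 1, so H_1 = Z ⊕ Z/2Z.
  H_2: rank ker ∂_2 − rank ∂_3 = (18 − 18) − 0 = 0, and there is no ∂_3, so H_2 = 0.

H_0 ≅ Z,  H_1 ≅ Z ⊕ Z/2Z,  H_2 = 0.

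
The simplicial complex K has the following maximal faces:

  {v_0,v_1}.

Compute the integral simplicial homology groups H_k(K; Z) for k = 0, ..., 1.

We work with the vertex ordering v_0 < v_1. The simplices of K, each written with vertices in increasing order, are:

  0-simplices (2): [v_0], [v_1]
  1-simplices (1): [v_0,v_1]

so the chain groups are C_0 ≅ Z^2, C_1 ≅ Z^1.

Boundary ∂_1: C_1 → C_0 is given by ∂[p,q] = [q] − [p].
The resulting 2×1 matrix has rank 1, and its Smith normal form has invariant factors (1).

Reading off H_k = ker ∂_k / im ∂_{k+1}:

  H_0: rank C_0 − rank ∂_1 = 2 − 1 = 1, and the invariant factors of ∂_1 are all 1, so H_0 ≅ Z.
  H_1: rank ker ∂_1 − rank ∂_2 = (1 − 1) − 0 = 0, and there is no ∂_2, so H_1 ≅ 0.

As a check, the Euler characteristic is 2 − 1 = 1, which agrees with 1 − 0 = 1.
(K is a triangulation of the 1-simplex.)

H_0 ≅ Z,  H_1 = 0.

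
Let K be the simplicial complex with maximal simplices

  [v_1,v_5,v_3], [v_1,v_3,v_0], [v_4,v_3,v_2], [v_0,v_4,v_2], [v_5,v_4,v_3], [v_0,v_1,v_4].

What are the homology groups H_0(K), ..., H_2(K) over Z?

H_0 = Z,  H_1 = Z,  H_2 = 0.

We work with the vertex ordering v_0 < v_1 < v_2 < v_3 < v_4 < v_5. The simplices of K, each written with vertices in increasing order, are:

  0-simplices (6): [v_0], [v_1], [v_2], [v_3], [v_4], [v_5]
  1-simplices (12): [v_0,v_1], [v_0,v_2], [v_0,v_3], [v_0,v_4], [v_1,v_3], [v_1,v_4], [v_1,v_5], [v_2,v_3], [v_2,v_4], [v_3,v_4], [v_3,v_5], [v_4,v_5]
  2-simplices (6): [v_0,v_1,v_3], [v_0,v_1,v_4], [v_0,v_2,v_4], [v_1,v_3,v_5], [v_2,v_3,v_4], [v_3,v_4,v_5]

giving chain groups C_0 ≅ Z^6, C_1 ≅ Z^12, C_2 ≅ Z^6.

The boundary map ∂_1: C_1 → C_0 sends each edge [p,q] (with p < q) to q − p. For instance
  ∂[v_0,v_4] = [v_4] − [v_0].
As a 6×12 matrix over Z this has rank 5, with invariant factors (1,1,1,1,1).

∂_2: C_2 → C_1 acts by ∂[p,q,r] = [q,r] − [p,r] + [p,q]. For instance
  ∂[v_0,v_2,v_4] = [v_2,v_4] − [v_0,v_4] + [v_0,v_2],
  ∂[v_0,v_1,v_4] = [v_1,v_4] − [v_0,v_4] + [v_0,v_1].
The resulting 12×6 matrix has rank 6, and its Smith normal form has invariant factors (1,1,1,1,1,1).

Now H_k = ker ∂_k / im ∂_{k+1}, so:

  H_0: rank C_0 − rank ∂_1 = 6 − 5 = 1, and the invariant factors of ∂_1 are all 1, so H_0 = Z.
  H_1: rank ker ∂_1 − rank ∂_2 = (12 − 5) − 6 = 1, and the invariant factors of ∂_2 are all 1, so H_1 = Z.
  H_2: rank ker ∂_2 − rank ∂_3 = (6 − 6) − 0 = 0, and there is no ∂_3, so H_2 = 0.

As a check, the Euler characteristic is 6 − 12 + 6 = 0, which agrees with 1 − 1 + 0 = 0.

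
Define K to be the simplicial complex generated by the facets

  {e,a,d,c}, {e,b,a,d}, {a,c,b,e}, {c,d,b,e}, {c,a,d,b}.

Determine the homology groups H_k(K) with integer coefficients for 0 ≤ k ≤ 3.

K has 5 vertices, 10 edges, 10 triangles, 5 3-simplices.
rank ∂_0 = 0, rank ∂_1 = 4 ⇒ b_0 = 5 − 0 − 4 = 1; all invariant factors of ∂_1 are 1 so no torsion. So H_0 = Z.
rank ∂_1 = 4, rank ∂_2 = 6 ⇒ b_1 = 10 − 4 − 6 = 0; all invariant factors of ∂_2 are 1 so no torsion. So H_1 = 0.
rank ∂_2 = 6, rank ∂_3 = 4 ⇒ b_2 = 10 − 6 − 4 = 0; all invariant factors of ∂_3 are 1 so no torsion. So H_2 = 0.
rank ∂_3 = 4, rank ∂_4 = 0 ⇒ b_3 = 5 − 4 − 0 = 1. So H_3 = Z.

H_0 = Z,  H_1 = 0,  H_2 = 0,  H_3 = Z.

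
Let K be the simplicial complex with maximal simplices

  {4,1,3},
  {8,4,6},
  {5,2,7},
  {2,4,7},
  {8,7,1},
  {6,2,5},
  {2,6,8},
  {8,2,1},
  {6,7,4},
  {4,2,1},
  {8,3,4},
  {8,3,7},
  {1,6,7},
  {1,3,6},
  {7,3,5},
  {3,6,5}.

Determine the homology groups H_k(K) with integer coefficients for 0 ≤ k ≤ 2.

H_0 = Z,  H_1 = Z^2,  H_2 = Z.

Take the total order 1 < 2 < 3 < 4 < 5 < 6 < 7 < 8 on the vertex set. Then K (dimension 2) consists of the simplices:

  0-simplices (8): [1], [2], [3], [4], [5], [6], [7], [8]
  1-simplices (24): (24 of them)
  2-simplices (16): [1,2,4], [1,2,8], [1,3,4], [1,3,6], [1,6,7], [1,7,8], [2,4,7], [2,5,6], [2,5,7], [2,6,8], [3,4,8], [3,5,6], [3,5,7], [3,7,8], [4,6,7], [4,6,8]

so the chain groups are C_0 ≅ Z^8, C_1 ≅ Z^24, C_2 ≅ Z^16.

The boundary map ∂_1: C_1 → C_0 is given by ∂[p,q] = [q] − [p].
The 8×24 boundary matrix has rank 7 and Smith normal form diag(1,1,1,1,1,1,1).

Boundary ∂_2: C_2 → C_1 sends each 2-simplex [p,q,r] to [q,r] − [p,r] + [p,q]. For instance
  ∂[2,5,6] = [5,6] − [2,6] + [2,5],
  ∂[4,6,8] = [6,8] − [4,8] + [4,6].
This gives a 24×16 integer matrix of rank 15; reducing to Smith normal form yields diagonal entries (1,1,1,1,1,1,1,1,1,1,1,1,1,1,1).

From H_k ≅ ker(∂_k) / im(∂_{k+1}) we obtain:

  H_0: rank C_0 − rank ∂_1 = 8 − 7 = 1, and the invariant factors of ∂_1 are all 1, so H_0 = Z.
  H_1: rank ker ∂_1 − rank ∂_2 = (24 − 7) − 15 = 2, and the invariant factors of ∂_2 are all 1, so H_1 = Z^2.
  H_2: rank ker ∂_2 − rank ∂_3 = (16 − 15) − 0 = 1, and there is no ∂_3, so H_2 = Z.

As a check, the Euler characteristic is 8 − 24 + 16 = 0, which agrees with 1 − 2 + 1 = 0.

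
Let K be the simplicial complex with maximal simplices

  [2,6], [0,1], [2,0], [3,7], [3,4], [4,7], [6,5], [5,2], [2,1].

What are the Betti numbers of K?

b_0 = 2, b_1 = 3.

Fix the vertex order 0 < 1 < 2 < 3 < 4 < 5 < 6 < 7 and write every simplex with vertices in increasing order. Then dim K = 1 and the simplices of K are:

  0-simplices (8): [0], [1], [2], [3], [4], [5], [6], [7]
  1-simplices (9): [0,1], [0,2], [1,2], [2,5], [2,6], [3,4], [3,7], [4,7], [5,6]

giving chain groups C_0 ≅ Z^8, C_1 ≅ Z^9.

∂_1: C_1 → C_0 sends each edge [p,q] (with p < q) to q − p. For instance
  ∂[3,4] = [4] − [3].
As a 8×9 matrix over Z this has rank 6, with invariant factors (1,1,1,1,1,1).

Now H_k = ker ∂_k / im ∂_{k+1}, so:

  H_0: rank C_0 − rank ∂_1 = 8 − 6 = 2, and the invariant factors of ∂_1 are all 1, so H_0 ≅ Z^2.
  H_1: rank ker ∂_1 − rank ∂_2 = (9 − 6) − 0 = 3, and there is no ∂_2, so H_1 ≅ Z^3.

(K is a triangulation of the disjoint union of a wedge of 2 circles and the circle S^1.)

Hence the Betti numbers are b_0 = 2, b_1 = 3.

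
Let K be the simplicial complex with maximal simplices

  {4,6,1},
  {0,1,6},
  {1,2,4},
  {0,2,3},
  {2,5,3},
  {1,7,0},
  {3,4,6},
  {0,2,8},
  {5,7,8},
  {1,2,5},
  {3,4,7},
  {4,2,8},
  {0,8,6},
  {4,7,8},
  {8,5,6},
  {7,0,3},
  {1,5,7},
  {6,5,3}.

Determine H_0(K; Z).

We work with the vertex ordering 0 < 1 < 2 < 3 < 4 < 5 < 6 < 7 < 8. The simplices of K, each written with vertices in increasing order, are:

  0-simplices (9): [0], [1], [2], [3], [4], [5], [6], [7], [8]
  1-simplices (27): (27 of them)
  2-simplices (18): [0,1,6], [0,1,7], [0,2,3], [0,2,8], [0,3,7], [0,6,8], [1,2,4], [1,2,5], [1,4,6], [1,5,7], [2,3,5], [2,4,8], [3,4,6], [3,4,7], [3,5,6], [4,7,8], [5,6,8], [5,7,8]

so the chain groups are C_0 ≅ Z^9, C_1 ≅ Z^27, C_2 ≅ Z^18.

The boundary map ∂_1: C_1 → C_0 maps an edge to its endpoints' difference, ∂[p,q] = q − p. For instance
  ∂[4,7] = [7] − [4].
This gives a 9×27 integer matrix of rank 8; reducing to Smith normal form yields diagonal entries (1,1,1,1,1,1,1,1).

Boundary ∂_2: C_2 → C_1 acts by ∂[p,q,r] = [q,r] − [p,r] + [p,q]. For instance
  ∂[2,3,5] = [3,5] − [2,5] + [2,3],
  ∂[0,1,6] = [1,6] − [0,6] + [0,1].
The resulting 27×18 matrix has rank 17, and its Smith normal form has invariant factors (1,1,1,1,1,1,1,1,1,1,1,1,1,1,1,1,1).

Computing H_k = (kernel of ∂_k) / (image of ∂_{k+1}):

  H_0: rank C_0 − rank ∂_1 = 9 − 8 = 1, and the invariant factors of ∂_1 are all 1, so H_0 ≅ Z.

(K is a triangulation of the torus T^2.)

H_0 = Z.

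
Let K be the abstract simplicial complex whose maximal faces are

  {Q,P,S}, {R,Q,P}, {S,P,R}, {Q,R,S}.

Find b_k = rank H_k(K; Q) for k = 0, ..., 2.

b_0 = 1, b_1 = 0, b_2 = 1.

Fix the vertex order P < Q < R < S and write every simplex with vertices in increasing order. Then dim K = 2 and the simplices of K are:

  0-simplices (4): P, Q, R, S
  1-simplices (6): PQ, PR, PS, QR, QS, RS
  2-simplices (4): PQR, PQS, PRS, QRS

giving chain groups C_0 ≅ Z^4, C_1 ≅ Z^6, C_2 ≅ Z^4.

∂_1: C_1 → C_0 sends each edge [p,q] (with p < q) to q − p.
The 4×6 boundary matrix has rank 3 and Smith normal form diag(1,1,1).

∂_2: C_2 → C_1 sends each 2-simplex [p,q,r] to [q,r] − [p,r] + [p,q]. For instance
  ∂PQS = QS − PS + PQ,
  ∂PQR = QR − PR + PQ.
As a 6×4 matrix over Z this has rank 3, with invariant factors (1,1,1).

Reading off H_k = ker ∂_k / im ∂_{k+1}:

  H_0: rank C_0 − rank ∂_1 = 4 − 3 = 1, and the invariant factors of ∂_1 are all 1, so H_0 ≅ Z.
  H_1: rank ker ∂_1 − rank ∂_2 = (6 − 3) − 3 = 0, and the invariant factors of ∂_2 are all 1, so H_1 ≅ 0.
  H_2: rank ker ∂_2 − rank ∂_3 = (4 − 3) − 0 = 1, and there is no ∂_3, so H_2 ≅ Z.

Hence the Betti numbers are b_0 = 1, b_1 = 0, b_2 = 1.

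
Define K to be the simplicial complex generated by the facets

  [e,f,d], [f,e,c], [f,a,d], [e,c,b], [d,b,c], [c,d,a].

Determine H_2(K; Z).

Order the vertices as a < b < c < d < e < f. Listing each simplex with vertices in this order, K has dimension 2 with simplices:

  0-simplices (6): a, b, c, d, e, f
  1-simplices (12): ac, ad, af, bc, bd, be, cd, ce, cf, de, df, ef
  2-simplices (6): acd, adf, bcd, bce, cef, def

giving chain groups C_0 ≅ Z^6, C_1 ≅ Z^12, C_2 ≅ Z^6.

∂_1: C_1 → C_0 is given by ∂[p,q] = [q] − [p]. For instance
  ∂cd = d − c.
As a 6×12 matrix over Z this has rank 5, with invariant factors (1,1,1,1,1).

The boundary map ∂_2: C_2 → C_1 maps a triangle to the signed sum of its edges. For instance
  ∂bcd = cd − bd + bc,
  ∂cef = ef − cf + ce.
As a 12×6 matrix over Z this has rank 6, with invariant factors (1,1,1,1,1,1).

Reading off H_k = ker ∂_k / im ∂_{k+1}:

  H_2: rank ker ∂_2 − rank ∂_3 = (6 − 6) − 0 = 0, and there is no ∂_3, so H_2 = 0.

(K is a triangulation of the cylinder S^1 x I.)

H_2 = 0.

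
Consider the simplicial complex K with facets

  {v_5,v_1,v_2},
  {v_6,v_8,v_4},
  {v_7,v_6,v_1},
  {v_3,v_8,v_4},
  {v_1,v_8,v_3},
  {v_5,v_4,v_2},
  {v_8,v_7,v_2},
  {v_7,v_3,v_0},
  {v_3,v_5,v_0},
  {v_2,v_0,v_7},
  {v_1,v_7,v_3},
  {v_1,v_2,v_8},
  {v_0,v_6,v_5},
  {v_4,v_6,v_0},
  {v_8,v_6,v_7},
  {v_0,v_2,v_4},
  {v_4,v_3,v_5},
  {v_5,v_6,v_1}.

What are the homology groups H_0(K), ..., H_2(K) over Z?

H_0 = Z,  H_1 = Z ⊕ Z/2Z,  H_2 = 0.

Take the total order v_0 < v_1 < v_2 < v_3 < v_4 < v_5 < v_6 < v_7 < v_8 on the vertex set. Then K (dimension 2) consists of the simplices:

  0-simplices (9): [v_0], [v_1], [v_2], [v_3], [v_4], [v_5], [v_6], [v_7], [v_8]
  1-simplices (27): (27 of them)
  2-simplices (18): (18 of them)

Hence C_0 ≅ Z^9, C_1 ≅ Z^27, C_2 ≅ Z^18.

∂_1: C_1 → C_0 is given by ∂[p,q] = [q] − [p]. For instance
  ∂[v_1,v_5] = [v_5] − [v_1].
The resulting 9×27 matrix has rank 8, and its Smith normal form has invariant factors (1,1,1,1,1,1,1,1).

The boundary map ∂_2: C_2 → C_1 acts by ∂[p,q,r] = [q,r] − [p,r] + [p,q]. For instance
  ∂[v_1,v_5,v_6] = [v_5,v_6] − [v_1,v_6] + [v_1,v_5],
  ∂[v_3,v_4,v_5] = [v_4,v_5] − [v_3,v_5] + [v_3,v_4].
The resulting 27×18 matrix has rank 18, and its Smith normal form has invariant factors (1,1,1,1,1,1,1,1,1,1,1,1,1,1,1,1,1,2).

Computing H_k = (kernel of ∂_k) / (image of ∂_{k+1}):

  H_0: rank C_0 − rank ∂_1 = 9 − 8 = 1, and the invariant factors of ∂_1 are all 1, so H_0 ≅ Z.
  H_1: rank ker ∂_1 − rank ∂_2 = (27 − 8) − 18 = 1, and ∂_2 has invariant factor 2 > 1, so H_1 ≅ Z ⊕ Z/2Z.
  H_2: rank ker ∂_2 − rank ∂_3 = (18 − 18) − 0 = 0, and there is no ∂_3, so H_2 ≅ 0.

As a check, the Euler characteristic is 9 − 27 + 18 = 0, which agrees with 1 − 1 + 0 = 0.
(K is a triangulation of the Klein bottle.)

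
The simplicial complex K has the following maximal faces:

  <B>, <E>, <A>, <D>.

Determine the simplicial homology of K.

H_0 = Z^4.

K has 4 vertices.
rank ∂_0 = 0, rank ∂_1 = 0 ⇒ b_0 = 4 − 0 − 0 = 4. So H_0 ≅ Z^4.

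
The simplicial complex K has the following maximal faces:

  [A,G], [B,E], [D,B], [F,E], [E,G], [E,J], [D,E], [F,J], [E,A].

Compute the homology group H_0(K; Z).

Take the total order A < B < D < E < F < G < J on the vertex set. Then K (dimension 1) consists of the simplices:

  0-simplices (7): A, B, D, E, F, G, J
  1-simplices (9): AE, AG, BD, BE, DE, EF, EG, EJ, FJ

so the chain groups are C_0 ≅ Z^7, C_1 ≅ Z^9.

∂_1: C_1 → C_0 maps an edge to its endpoints' difference, ∂[p,q] = q − p.
The resulting 7×9 matrix has rank 6, and its Smith normal form has invariant factors (1,1,1,1,1,1).

Reading off H_k = ker ∂_k / im ∂_{k+1}:

  H_0: rank C_0 − rank ∂_1 = 7 − 6 = 1, and the invariant factors of ∂_1 are all 1, so H_0 ≅ Z.

H_0 = Z.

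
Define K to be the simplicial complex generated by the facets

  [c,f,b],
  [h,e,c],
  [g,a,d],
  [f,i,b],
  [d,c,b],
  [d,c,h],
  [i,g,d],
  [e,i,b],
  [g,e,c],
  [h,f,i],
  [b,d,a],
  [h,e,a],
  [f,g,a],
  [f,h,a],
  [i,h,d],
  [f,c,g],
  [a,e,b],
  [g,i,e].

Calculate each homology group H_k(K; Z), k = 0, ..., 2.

H_0 ≅ Z,  H_1 ≅ Z^2,  H_2 ≅ Z.

Order the vertices as a < b < c < d < e < f < g < h < i. Listing each simplex with vertices in this order, K has dimension 2 with simplices:

  0-simplices (9): a, b, c, d, e, f, g, h, i
  1-simplices (27): ab, ad, ae, af, ag, ah, bc, bd, be, bf, bi, cd, ce, cf, cg, ch, dg, dh, di, eg, eh, ei, fg, fh, fi, gi, hi
  2-simplices (18): abd, abe, adg, aeh, afg, afh, bcd, bcf, bei, bfi, cdh, ceg, ceh, cfg, dgi, dhi, egi, fhi

Hence C_0 ≅ Z^9, C_1 ≅ Z^27, C_2 ≅ Z^18.

Boundary ∂_1: C_1 → C_0 maps an edge to its endpoints' difference, ∂[p,q] = q − p.
The 9×27 boundary matrix has rank 8 and Smith normal form diag(1,1,1,1,1,1,1,1).

∂_2: C_2 → C_1 sends each 2-simplex [p,q,r] to [q,r] − [p,r] + [p,q]. For instance
  ∂adg = dg − ag + ad,
  ∂dhi = hi − di + dh.
This gives a 27×18 integer matrix of rank 17; reducing to Smith normal form yields diagonal entries (1,1,1,1,1,1,1,1,1,1,1,1,1,1,1,1,1).

Reading off H_k = ker ∂_k / im ∂_{k+1}:

  H_0: rank C_0 − rank ∂_1 = 9 − 8 = 1, and the invariant factors of ∂_1 are all 1, so H_0 = Z.
  H_1: rank ker ∂_1 − rank ∂_2 = (27 − 8) − 17 = 2, and the invariant factors of ∂_2 are all 1, so H_1 = Z^2.
  H_2: rank ker ∂_2 − rank ∂_3 = (18 − 17) − 0 = 1, and there is no ∂_3, so H_2 = Z.

As a check, the Euler characteristic is 9 − 27 + 18 = 0, which agrees with 1 − 2 + 1 = 0.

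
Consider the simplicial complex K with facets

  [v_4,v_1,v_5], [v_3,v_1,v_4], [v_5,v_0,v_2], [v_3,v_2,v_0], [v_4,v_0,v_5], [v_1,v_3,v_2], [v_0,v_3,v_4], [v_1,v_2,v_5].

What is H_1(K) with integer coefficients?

We work with the vertex ordering v_0 < v_1 < v_2 < v_3 < v_4 < v_5. The simplices of K, each written with vertices in increasing order, are:

  0-simplices (6): [v_0], [v_1], [v_2], [v_3], [v_4], [v_5]
  1-simplices (12): [v_0,v_2], [v_0,v_3], [v_0,v_4], [v_0,v_5], [v_1,v_2], [v_1,v_3], [v_1,v_4], [v_1,v_5], [v_2,v_3], [v_2,v_5], [v_3,v_4], [v_4,v_5]
  2-simplices (8): [v_0,v_2,v_3], [v_0,v_2,v_5], [v_0,v_3,v_4], [v_0,v_4,v_5], [v_1,v_2,v_3], [v_1,v_2,v_5], [v_1,v_3,v_4], [v_1,v_4,v_5]

giving chain groups C_0 ≅ Z^6, C_1 ≅ Z^12, C_2 ≅ Z^8.

∂_1: C_1 → C_0 maps an edge to its endpoints' difference, ∂[p,q] = q − p.
The 6×12 boundary matrix has rank 5 and Smith normal form diag(1,1,1,1,1).

Boundary ∂_2: C_2 → C_1 maps a triangle to the signed sum of its edges. For instance
  ∂[v_1,v_2,v_5] = [v_2,v_5] − [v_1,v_5] + [v_1,v_2],
  ∂[v_1,v_3,v_4] = [v_3,v_4] − [v_1,v_4] + [v_1,v_3].
As a 12×8 matrix over Z this has rank 7, with invariant factors (1,1,1,1,1,1,1).

From H_k ≅ ker(∂_k) / im(∂_{k+1}) we obtain:

  H_1: rank ker ∂_1 − rank ∂_2 = (12 − 5) − 7 = 0, and the invariant factors of ∂_2 are all 1, so H_1 ≅ 0.

H_1 = 0.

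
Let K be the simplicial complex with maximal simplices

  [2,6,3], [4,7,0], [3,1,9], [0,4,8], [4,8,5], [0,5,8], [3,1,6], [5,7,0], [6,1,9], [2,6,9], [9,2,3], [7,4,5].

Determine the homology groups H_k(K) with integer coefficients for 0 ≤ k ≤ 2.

H_0 ≅ Z^2,  H_1 = 0,  H_2 ≅ Z^2.

Take the total order 0 < 1 < 2 < 3 < 4 < 5 < 6 < 7 < 8 < 9 on the vertex set. Then K (dimension 2) consists of the simplices:

  0-simplices (10): [0], [1], [2], [3], [4], [5], [6], [7], [8], [9]
  1-simplices (18): [0,4], [0,5], [0,7], [0,8], [1,3], [1,6], [1,9], [2,3], [2,6], [2,9], [3,6], [3,9], [4,5], [4,7], [4,8], [5,7], [5,8], [6,9]
  2-simplices (12): [0,4,7], [0,4,8], [0,5,7], [0,5,8], [1,3,6], [1,3,9], [1,6,9], [2,3,6], [2,3,9], [2,6,9], [4,5,7], [4,5,8]

Hence C_0 ≅ Z^10, C_1 ≅ Z^18, C_2 ≅ Z^12.

Boundary ∂_1: C_1 → C_0 maps an edge to its endpoints' difference, ∂[p,q] = q − p.
The 10×18 boundary matrix has rank 8 and Smith normal form diag(1,1,1,1,1,1,1,1).

The boundary map ∂_2: C_2 → C_1 maps a triangle to the signed sum of its edges. For instance
  ∂[4,5,8] = [5,8] − [4,8] + [4,5],
  ∂[0,4,7] = [4,7] − [0,7] + [0,4].
As a 18×12 matrix over Z this has rank 10, with invariant factors (1,1,1,1,1,1,1,1,1,1).

Reading off H_k = ker ∂_k / im ∂_{k+1}:

  H_0: rank C_0 − rank ∂_1 = 10 − 8 = 2, and the invariant factors of ∂_1 are all 1, so H_0 ≅ Z^2.
  H_1: rank ker ∂_1 − rank ∂_2 = (18 − 8) − 10 = 0, and the invariant factors of ∂_2 are all 1, so H_1 ≅ 0.
  H_2: rank ker ∂_2 − rank ∂_3 = (12 − 10) − 0 = 2, and there is no ∂_3, so H_2 ≅ Z^2.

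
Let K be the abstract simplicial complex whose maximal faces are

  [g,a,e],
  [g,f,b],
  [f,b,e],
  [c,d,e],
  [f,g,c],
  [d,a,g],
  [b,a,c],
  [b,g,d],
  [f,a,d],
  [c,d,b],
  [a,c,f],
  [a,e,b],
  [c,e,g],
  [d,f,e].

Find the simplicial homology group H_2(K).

H_2 = Z.

K has 7 vertices, 21 edges, 14 triangles.
rank ∂_2 = 13, rank ∂_3 = 0 ⇒ b_2 = 14 − 13 − 0 = 1. So H_2 = Z.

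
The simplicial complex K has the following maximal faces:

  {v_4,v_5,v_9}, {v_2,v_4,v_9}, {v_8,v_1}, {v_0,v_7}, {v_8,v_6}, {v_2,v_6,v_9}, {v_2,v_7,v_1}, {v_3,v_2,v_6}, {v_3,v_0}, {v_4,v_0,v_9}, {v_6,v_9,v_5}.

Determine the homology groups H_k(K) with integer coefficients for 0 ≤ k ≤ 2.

H_0 ≅ Z,  H_1 ≅ Z^3,  H_2 = 0.

We work with the vertex ordering v_0 < v_1 < v_2 < v_3 < v_4 < v_5 < v_6 < v_7 < v_8 < v_9. The simplices of K, each written with vertices in increasing order, are:

  0-simplices (10): [v_0], [v_1], [v_2], [v_3], [v_4], [v_5], [v_6], [v_7], [v_8], [v_9]
  1-simplices (19): (19 of them)
  2-simplices (7): [v_0,v_4,v_9], [v_1,v_2,v_7], [v_2,v_3,v_6], [v_2,v_4,v_9], [v_2,v_6,v_9], [v_4,v_5,v_9], [v_5,v_6,v_9]

so the chain groups are C_0 ≅ Z^10, C_1 ≅ Z^19, C_2 ≅ Z^7.

Boundary ∂_1: C_1 → C_0 is given by ∂[p,q] = [q] − [p]. For instance
  ∂[v_5,v_6] = [v_6] − [v_5].
The resulting 10×19 matrix has rank 9, and its Smith normal form has invariant factors (1,1,1,1,1,1,1,1,1).

The boundary map ∂_2: C_2 → C_1 sends each 2-simplex [p,q,r] to [q,r] − [p,r] + [p,q]. For instance
  ∂[v_4,v_5,v_9] = [v_5,v_9] − [v_4,v_9] + [v_4,v_5],
  ∂[v_2,v_6,v_9] = [v_6,v_9] − [v_2,v_9] + [v_2,v_6].
The 19×7 boundary matrix has rank 7 and Smith normal form diag(1,1,1,1,1,1,1).

Reading off H_k = ker ∂_k / im ∂_{k+1}:

  H_0: rank C_0 − rank ∂_1 = 10 − 9 = 1, and the invariant factors of ∂_1 are all 1, so H_0 = Z.
  H_1: rank ker ∂_1 − rank ∂_2 = (19 − 9) − 7 = 3, and the invariant factors of ∂_2 are all 1, so H_1 = Z^3.
  H_2: rank ker ∂_2 − rank ∂_3 = (7 − 7) − 0 = 0, and there is no ∂_3, so H_2 = 0.

As a check, the Euler characteristic is 10 − 19 + 7 = -2, which agrees with 1 − 3 + 0 = -2.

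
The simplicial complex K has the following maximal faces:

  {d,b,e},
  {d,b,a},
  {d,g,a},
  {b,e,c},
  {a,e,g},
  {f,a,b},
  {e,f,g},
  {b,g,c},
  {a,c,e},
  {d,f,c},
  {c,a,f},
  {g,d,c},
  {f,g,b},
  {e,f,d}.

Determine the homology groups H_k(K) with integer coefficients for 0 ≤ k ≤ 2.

Take the total order a < b < c < d < e < f < g on the vertex set. Then K (dimension 2) consists of the simplices:

  0-simplices (7): a, b, c, d, e, f, g
  1-simplices (21): ab, ac, ad, ae, af, ag, bc, bd, be, bf, bg, cd, ce, cf, cg, de, df, dg, ef, eg, fg
  2-simplices (14): abd, abf, ace, acf, adg, aeg, bce, bcg, bde, bfg, cdf, cdg, def, efg

Hence C_0 ≅ Z^7, C_1 ≅ Z^21, C_2 ≅ Z^14.

The boundary map ∂_1: C_1 → C_0 sends each edge [p,q] (with p < q) to q − p. For instance
  ∂af = f − a.
As a 7×21 matrix over Z this has rank 6, with invariant factors (1,1,1,1,1,1).

Boundary ∂_2: C_2 → C_1 acts by ∂[p,q,r] = [q,r] − [p,r] + [p,q]. For instance
  ∂bde = de − be + bd,
  ∂acf = cf − af + ac.
As a 21×14 matrix over Z this has rank 13, with invariant factors (1,1,1,1,1,1,1,1,1,1,1,1,1).

From H_k ≅ ker(∂_k) / im(∂_{k+1}) we obtain:

  H_0: rank C_0 − rank ∂_1 = 7 − 6 = 1, and the invariant factors of ∂_1 are all 1, so H_0 ≅ Z.
  H_1: rank ker ∂_1 − rank ∂_2 = (21 − 6) − 13 = 2, and the invariant factors of ∂_2 are all 1, so H_1 ≅ Z^2.
  H_2: rank ker ∂_2 − rank ∂_3 = (14 − 13) − 0 = 1, and there is no ∂_3, so H_2 ≅ Z.

H_0 = Z,  H_1 = Z^2,  H_2 = Z.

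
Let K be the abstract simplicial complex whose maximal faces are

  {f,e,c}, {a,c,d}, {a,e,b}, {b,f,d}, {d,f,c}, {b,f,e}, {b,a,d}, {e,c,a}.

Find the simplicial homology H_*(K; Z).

Fix the vertex order a < b < c < d < e < f and write every simplex with vertices in increasing order. Then dim K = 2 and the simplices of K are:

  0-simplices (6): a, b, c, d, e, f
  1-simplices (12): ab, ac, ad, ae, bd, be, bf, cd, ce, cf, df, ef
  2-simplices (8): abd, abe, acd, ace, bdf, bef, cdf, cef

so the chain groups are C_0 ≅ Z^6, C_1 ≅ Z^12, C_2 ≅ Z^8.

∂_1: C_1 → C_0 sends each edge [p,q] (with p < q) to q − p. For instance
  ∂ac = c − a.
The 6×12 boundary matrix has rank 5 and Smith normal form diag(1,1,1,1,1).

The boundary map ∂_2: C_2 → C_1 sends each 2-simplex [p,q,r] to [q,r] − [p,r] + [p,q]. For instance
  ∂abe = be − ae + ab,
  ∂abd = bd − ad + ab.
The 12×8 boundary matrix has rank 7 and Smith normal form diag(1,1,1,1,1,1,1).

From H_k ≅ ker(∂_k) / im(∂_{k+1}) we obtain:

  H_0: rank C_0 − rank ∂_1 = 6 − 5 = 1, and the invariant factors of ∂_1 are all 1, so H_0 ≅ Z.
  H_1: rank ker ∂_1 − rank ∂_2 = (12 − 5) − 7 = 0, and the invariant factors of ∂_2 are all 1, so H_1 ≅ 0.
  H_2: rank ker ∂_2 − rank ∂_3 = (8 − 7) − 0 = 1, and there is no ∂_3, so H_2 ≅ Z.

As a check, the Euler characteristic is 6 − 12 + 8 = 2, which agrees with 1 − 0 + 1 = 2.
(K is a triangulation of the 2-sphere S^2.)

H_0 ≅ Z,  H_1 = 0,  H_2 ≅ Z.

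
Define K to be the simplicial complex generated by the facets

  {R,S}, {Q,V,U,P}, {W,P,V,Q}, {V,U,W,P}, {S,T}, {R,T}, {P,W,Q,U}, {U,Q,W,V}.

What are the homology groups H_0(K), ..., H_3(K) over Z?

H_0 = Z^2,  H_1 = Z,  H_2 = 0,  H_3 = Z.

K has 8 vertices, 13 edges, 10 triangles, 5 3-simplices.
rank ∂_0 = 0, rank ∂_1 = 6 ⇒ b_0 = 8 − 0 − 6 = 2; all invariant factors of ∂_1 are 1 so no torsion. So H_0 = Z^2.
rank ∂_1 = 6, rank ∂_2 = 6 ⇒ b_1 = 13 − 6 − 6 = 1; all invariant factors of ∂_2 are 1 so no torsion. So H_1 = Z.
rank ∂_2 = 6, rank ∂_3 = 4 ⇒ b_2 = 10 − 6 − 4 = 0; all invariant factors of ∂_3 are 1 so no torsion. So H_2 = 0.
rank ∂_3 = 4, rank ∂_4 = 0 ⇒ b_3 = 5 − 4 − 0 = 1. So H_3 = Z.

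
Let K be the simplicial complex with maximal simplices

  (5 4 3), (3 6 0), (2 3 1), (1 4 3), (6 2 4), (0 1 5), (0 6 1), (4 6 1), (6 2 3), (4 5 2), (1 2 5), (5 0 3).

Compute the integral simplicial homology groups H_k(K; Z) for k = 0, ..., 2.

Fix the vertex order 0 < 1 < 2 < 3 < 4 < 5 < 6 and write every simplex with vertices in increasing order. Then dim K = 2 and the simplices of K are:

  0-simplices (7): [0], [1], [2], [3], [4], [5], [6]
  1-simplices (18): [0,1], [0,3], [0,5], [0,6], [1,2], [1,3], [1,4], [1,5], [1,6], [2,3], [2,4], [2,5], [2,6], [3,4], [3,5], [3,6], [4,5], [4,6]
  2-simplices (12): [0,1,5], [0,1,6], [0,3,5], [0,3,6], [1,2,3], [1,2,5], [1,3,4], [1,4,6], [2,3,6], [2,4,5], [2,4,6], [3,4,5]

so the chain groups are C_0 ≅ Z^7, C_1 ≅ Z^18, C_2 ≅ Z^12.

The boundary map ∂_1: C_1 → C_0 sends each edge [p,q] (with p < q) to q − p.
The 7×18 boundary matrix has rank 6 and Smith normal form diag(1,1,1,1,1,1).

∂_2: C_2 → C_1 maps a triangle to the signed sum of its edges. For instance
  ∂[3,4,5] = [4,5] − [3,5] + [3,4],
  ∂[2,4,6] = [4,6] − [2,6] + [2,4].
As a 18×12 matrix over Z this has rank 12, with invariant factors (1,1,1,1,1,1,1,1,1,1,1,2).

Now H_k = ker ∂_k / im ∂_{k+1}, so:

  H_0: rank C_0 − rank ∂_1 = 7 − 6 = 1, and the invariant factors of ∂_1 are all 1, so H_0 ≅ Z.
  H_1: rank ker ∂_1 − rank ∂_2 = (18 − 6) − 12 = 0, and ∂_2 has invariant factor 2 > 1, so H_1 ≅ Z/2Z.
  H_2: rank ker ∂_2 − rank ∂_3 = (12 − 12) − 0 = 0, and there is no ∂_3, so H_2 ≅ 0.

H_0 ≅ Z,  H_1 ≅ Z/2Z,  H_2 = 0.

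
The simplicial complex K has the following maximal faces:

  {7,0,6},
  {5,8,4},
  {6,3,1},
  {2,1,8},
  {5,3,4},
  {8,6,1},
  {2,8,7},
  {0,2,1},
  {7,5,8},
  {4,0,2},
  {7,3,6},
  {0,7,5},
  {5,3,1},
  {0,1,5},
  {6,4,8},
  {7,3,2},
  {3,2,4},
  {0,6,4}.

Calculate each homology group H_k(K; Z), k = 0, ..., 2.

H_0 ≅ Z,  H_1 ≅ Z^2,  H_2 ≅ Z.

K has 9 vertices, 27 edges, 18 triangles.
rank ∂_0 = 0, rank ∂_1 = 8 ⇒ b_0 = 9 − 0 − 8 = 1; all invariant factors of ∂_1 are 1 so no torsion. So H_0 = Z.
rank ∂_1 = 8, rank ∂_2 = 17 ⇒ b_1 = 27 − 8 − 17 = 2; all invariant factors of ∂_2 are 1 so no torsion. So H_1 = Z^2.
rank ∂_2 = 17, rank ∂_3 = 0 ⇒ b_2 = 18 − 17 − 0 = 1. So H_2 = Z.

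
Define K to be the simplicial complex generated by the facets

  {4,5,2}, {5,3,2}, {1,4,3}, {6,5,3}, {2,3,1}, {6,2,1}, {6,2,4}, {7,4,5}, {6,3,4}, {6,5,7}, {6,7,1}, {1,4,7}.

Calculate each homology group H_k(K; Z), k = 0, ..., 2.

Take the total order 1 < 2 < 3 < 4 < 5 < 6 < 7 on the vertex set. Then K (dimension 2) consists of the simplices:

  0-simplices (7): [1], [2], [3], [4], [5], [6], [7]
  1-simplices (18): [1,2], [1,3], [1,4], [1,6], [1,7], [2,3], [2,4], [2,5], [2,6], [3,4], [3,5], [3,6], [4,5], [4,6], [4,7], [5,6], [5,7], [6,7]
  2-simplices (12): [1,2,3], [1,2,6], [1,3,4], [1,4,7], [1,6,7], [2,3,5], [2,4,5], [2,4,6], [3,4,6], [3,5,6], [4,5,7], [5,6,7]

giving chain groups C_0 ≅ Z^7, C_1 ≅ Z^18, C_2 ≅ Z^12.

The boundary map ∂_1: C_1 → C_0 maps an edge to its endpoints' difference, ∂[p,q] = q − p.
The 7×18 boundary matrix has rank 6 and Smith normal form diag(1,1,1,1,1,1).

Boundary ∂_2: C_2 → C_1 maps a triangle to the signed sum of its edges. For instance
  ∂[1,6,7] = [6,7] − [1,7] + [1,6],
  ∂[4,5,7] = [5,7] − [4,7] + [4,5].
The 18×12 boundary matrix has rank 12 and Smith normal form diag(1,1,1,1,1,1,1,1,1,1,1,2).

From H_k ≅ ker(∂_k) / im(∂_{k+1}) we obtain:

  H_0: rank C_0 − rank ∂_1 = 7 − 6 = 1, and the invariant factors of ∂_1 are all 1, so H_0 = Z.
  H_1: rank ker ∂_1 − rank ∂_2 = (18 − 6) − 12 = 0, and ∂_2 has invariant factor 2 > 1, so H_1 = Z/2.
  H_2: rank ker ∂_2 − rank ∂_3 = (12 − 12) − 0 = 0, and there is no ∂_3, so H_2 = 0.

H_0 = Z,  H_1 = Z/2,  H_2 = 0.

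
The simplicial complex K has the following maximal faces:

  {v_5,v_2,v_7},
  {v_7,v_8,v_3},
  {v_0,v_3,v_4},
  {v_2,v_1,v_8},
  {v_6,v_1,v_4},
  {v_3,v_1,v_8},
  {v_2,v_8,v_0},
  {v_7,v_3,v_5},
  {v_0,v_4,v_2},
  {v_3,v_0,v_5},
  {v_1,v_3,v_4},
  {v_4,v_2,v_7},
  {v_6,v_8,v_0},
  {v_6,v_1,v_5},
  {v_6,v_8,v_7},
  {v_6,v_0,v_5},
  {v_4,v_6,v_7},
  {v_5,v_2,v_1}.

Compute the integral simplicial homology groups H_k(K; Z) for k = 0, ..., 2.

H_0 = Z,  H_1 = Z^2,  H_2 = Z.

We work with the vertex ordering v_0 < v_1 < v_2 < v_3 < v_4 < v_5 < v_6 < v_7 < v_8. The simplices of K, each written with vertices in increasing order, are:

  0-simplices (9): [v_0], [v_1], [v_2], [v_3], [v_4], [v_5], [v_6], [v_7], [v_8]
  1-simplices (27): (27 of them)
  2-simplices (18): (18 of them)

so the chain groups are C_0 ≅ Z^9, C_1 ≅ Z^27, C_2 ≅ Z^18.

Boundary ∂_1: C_1 → C_0 maps an edge to its endpoints' difference, ∂[p,q] = q − p.
The 9×27 boundary matrix has rank 8 and Smith normal form diag(1,1,1,1,1,1,1,1).

The boundary map ∂_2: C_2 → C_1 maps a triangle to the signed sum of its edges. For instance
  ∂[v_3,v_5,v_7] = [v_5,v_7] − [v_3,v_7] + [v_3,v_5],
  ∂[v_0,v_2,v_4] = [v_2,v_4] − [v_0,v_4] + [v_0,v_2].
The resulting 27×18 matrix has rank 17, and its Smith normal form has invariant factors (1,1,1,1,1,1,1,1,1,1,1,1,1,1,1,1,1).

From H_k ≅ ker(∂_k) / im(∂_{k+1}) we obtain:

  H_0: rank C_0 − rank ∂_1 = 9 − 8 = 1, and the invariant factors of ∂_1 are all 1, so H_0 ≅ Z.
  H_1: rank ker ∂_1 − rank ∂_2 = (27 − 8) − 17 = 2, and the invariant factors of ∂_2 are all 1, so H_1 ≅ Z^2.
  H_2: rank ker ∂_2 − rank ∂_3 = (18 − 17) − 0 = 1, and there is no ∂_3, so H_2 ≅ Z.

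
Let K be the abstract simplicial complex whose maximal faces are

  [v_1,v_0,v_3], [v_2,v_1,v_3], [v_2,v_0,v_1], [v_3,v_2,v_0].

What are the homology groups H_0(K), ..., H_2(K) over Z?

K has 4 vertices, 6 edges, 4 triangles.
rank ∂_0 = 0, rank ∂_1 = 3 ⇒ b_0 = 4 − 0 − 3 = 1; all invariant factors of ∂_1 are 1 so no torsion. So H_0 = Z.
rank ∂_1 = 3, rank ∂_2 = 3 ⇒ b_1 = 6 − 3 − 3 = 0; all invariant factors of ∂_2 are 1 so no torsion. So H_1 = 0.
rank ∂_2 = 3, rank ∂_3 = 0 ⇒ b_2 = 4 − 3 − 0 = 1. So H_2 = Z.

H_0 = Z,  H_1 = 0,  H_2 = Z.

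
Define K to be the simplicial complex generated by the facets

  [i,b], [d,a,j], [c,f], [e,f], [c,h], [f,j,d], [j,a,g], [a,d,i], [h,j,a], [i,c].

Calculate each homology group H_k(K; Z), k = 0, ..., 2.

H_0 ≅ Z,  H_1 ≅ Z^2,  H_2 = 0.

Order the vertices as a < b < c < d < e < f < g < h < i < j. Listing each simplex with vertices in this order, K has dimension 2 with simplices:

  0-simplices (10): a, b, c, d, e, f, g, h, i, j
  1-simplices (16): ad, ag, ah, ai, aj, bi, cf, ch, ci, df, di, dj, ef, fj, gj, hj
  2-simplices (5): adi, adj, agj, ahj, dfj

giving chain groups C_0 ≅ Z^10, C_1 ≅ Z^16, C_2 ≅ Z^5.

∂_1: C_1 → C_0 maps an edge to its endpoints' difference, ∂[p,q] = q − p. For instance
  ∂di = i − d.
As a 10×16 matrix over Z this has rank 9, with invariant factors (1,1,1,1,1,1,1,1,1).

∂_2: C_2 → C_1 sends each 2-simplex [p,q,r] to [q,r] − [p,r] + [p,q]. For instance
  ∂adj = dj − aj + ad,
  ∂ahj = hj − aj + ah.
This gives a 16×5 integer matrix of rank 5; reducing to Smith normal form yields diagonal entries (1,1,1,1,1).

From H_k ≅ ker(∂_k) / im(∂_{k+1}) we obtain:

  H_0: rank C_0 − rank ∂_1 = 10 − 9 = 1, and the invariant factors of ∂_1 are all 1, so H_0 ≅ Z.
  H_1: rank ker ∂_1 − rank ∂_2 = (16 − 9) − 5 = 2, and the invariant factors of ∂_2 are all 1, so H_1 ≅ Z^2.
  H_2: rank ker ∂_2 − rank ∂_3 = (5 − 5) − 0 = 0, and there is no ∂_3, so H_2 ≅ 0.

As a check, the Euler characteristic is 10 − 16 + 5 = -1, which agrees with 1 − 2 + 0 = -1.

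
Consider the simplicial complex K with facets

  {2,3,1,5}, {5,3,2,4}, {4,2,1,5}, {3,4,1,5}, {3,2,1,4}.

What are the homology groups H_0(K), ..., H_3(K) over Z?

Order the vertices as 1 < 2 < 3 < 4 < 5. Listing each simplex with vertices in this order, K has dimension 3 with simplices:

  0-simplices (5): [1], [2], [3], [4], [5]
  1-simplices (10): [1,2], [1,3], [1,4], [1,5], [2,3], [2,4], [2,5], [3,4], [3,5], [4,5]
  2-simplices (10): [1,2,3], [1,2,4], [1,2,5], [1,3,4], [1,3,5], [1,4,5], [2,3,4], [2,3,5], [2,4,5], [3,4,5]
  3-simplices (5): [1,2,3,4], [1,2,3,5], [1,2,4,5], [1,3,4,5], [2,3,4,5]

so the chain groups are C_0 ≅ Z^5, C_1 ≅ Z^10, C_2 ≅ Z^10, C_3 ≅ Z^5.

Boundary ∂_1: C_1 → C_0 is given by ∂[p,q] = [q] − [p].
As a 5×10 matrix over Z this has rank 4, with invariant factors (1,1,1,1).

The boundary map ∂_2: C_2 → C_1 sends each 2-simplex [p,q,r] to [q,r] − [p,r] + [p,q]. For instance
  ∂[2,3,5] = [3,5] − [2,5] + [2,3],
  ∂[1,2,4] = [2,4] − [1,4] + [1,2].
The resulting 10×10 matrix has rank 6, and its Smith normal form has invariant factors (1,1,1,1,1,1).

∂_3: C_3 → C_2 sends each 3-simplex σ to the alternating sum Σ_i (−1)^i (σ with its i-th vertex removed). For instance
  ∂[2,3,4,5] = [3,4,5] − [2,4,5] + [2,3,5] − [2,3,4],
  ∂[1,2,3,4] = [2,3,4] − [1,3,4] + [1,2,4] − [1,2,3].
This gives a 10×5 integer matrix of rank 4; reducing to Smith normal form yields diagonal entries (1,1,1,1).

From H_k ≅ ker(∂_k) / im(∂_{k+1}) we obtain:

  H_0: rank C_0 − rank ∂_1 = 5 − 4 = 1, and the invariant factors of ∂_1 are all 1, so H_0 = Z.
  H_1: rank ker ∂_1 − rank ∂_2 = (10 − 4) − 6 = 0, and the invariant factors of ∂_2 are all 1, so H_1 = 0.
  H_2: rank ker ∂_2 − rank ∂_3 = (10 − 6) − 4 = 0, and the invariant factors of ∂_3 are all 1, so H_2 = 0.
  H_3: rank ker ∂_3 − rank ∂_4 = (5 − 4) − 0 = 1, and there is no ∂_4, so H_3 = Z.

(K is a triangulation of the 3-sphere S^3.)

H_0 ≅ Z,  H_1 = 0,  H_2 = 0,  H_3 ≅ Z.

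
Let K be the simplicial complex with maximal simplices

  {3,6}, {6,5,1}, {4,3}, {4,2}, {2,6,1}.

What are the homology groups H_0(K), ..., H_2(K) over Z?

H_0 ≅ Z,  H_1 ≅ Z,  H_2 = 0.

Order the vertices as 1 < 2 < 3 < 4 < 5 < 6. Listing each simplex with vertices in this order, K has dimension 2 with simplices:

  0-simplices (6): [1], [2], [3], [4], [5], [6]
  1-simplices (8): [1,2], [1,5], [1,6], [2,4], [2,6], [3,4], [3,6], [5,6]
  2-simplices (2): [1,2,6], [1,5,6]

Hence C_0 ≅ Z^6, C_1 ≅ Z^8, C_2 ≅ Z^2.

∂_1: C_1 → C_0 maps an edge to its endpoints' difference, ∂[p,q] = q − p.
The 6×8 boundary matrix has rank 5 and Smith normal form diag(1,1,1,1,1).

The boundary map ∂_2: C_2 → C_1 acts by ∂[p,q,r] = [q,r] − [p,r] + [p,q]. For instance
  ∂[1,2,6] = [2,6] − [1,6] + [1,2],
  ∂[1,5,6] = [5,6] − [1,6] + [1,5].
The 8×2 boundary matrix has rank 2 and Smith normal form diag(1,1).

Reading off H_k = ker ∂_k / im ∂_{k+1}:

  H_0: rank C_0 − rank ∂_1 = 6 − 5 = 1, and the invariant factors of ∂_1 are all 1, so H_0 = Z.
  H_1: rank ker ∂_1 − rank ∂_2 = (8 − 5) − 2 = 1, and the invariant factors of ∂_2 are all 1, so H_1 = Z.
  H_2: rank ker ∂_2 − rank ∂_3 = (2 − 2) − 0 = 0, and there is no ∂_3, so H_2 = 0.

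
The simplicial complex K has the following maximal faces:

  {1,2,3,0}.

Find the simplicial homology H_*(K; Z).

H_0 ≅ Z,  H_1 = 0,  H_2 = 0,  H_3 = 0.

Order the vertices as 0 < 1 < 2 < 3. Listing each simplex with vertices in this order, K has dimension 3 with simplices:

  0-simplices (4): [0], [1], [2], [3]
  1-simplices (6): [0,1], [0,2], [0,3], [1,2], [1,3], [2,3]
  2-simplices (4): [0,1,2], [0,1,3], [0,2,3], [1,2,3]
  3-simplices (1): [0,1,2,3]

giving chain groups C_0 ≅ Z^4, C_1 ≅ Z^6, C_2 ≅ Z^4, C_3 ≅ Z^1.

∂_1: C_1 → C_0 sends each edge [p,q] (with p < q) to q − p. For instance
  ∂[2,3] = [3] − [2].
This gives a 4×6 integer matrix of rank 3; reducing to Smith normal form yields diagonal entries (1,1,1).

Boundary ∂_2: C_2 → C_1 acts by ∂[p,q,r] = [q,r] − [p,r] + [p,q]. For instance
  ∂[0,1,2] = [1,2] − [0,2] + [0,1],
  ∂[1,2,3] = [2,3] − [1,3] + [1,2].
The resulting 6×4 matrix has rank 3, and its Smith normal form has invariant factors (1,1,1).

∂_3: C_3 → C_2 sends each 3-simplex σ to the alternating sum Σ_i (−1)^i (σ with its i-th vertex removed). For instance
  ∂[0,1,2,3] = [1,2,3] − [0,2,3] + [0,1,3] − [0,1,2].
The 4×1 boundary matrix has rank 1 and Smith normal form diag(1).

From H_k ≅ ker(∂_k) / im(∂_{k+1}) we obtain:

  H_0: rank C_0 − rank ∂_1 = 4 − 3 = 1, and the invariant factors of ∂_1 are all 1, so H_0 = Z.
  H_1: rank ker ∂_1 − rank ∂_2 = (6 − 3) − 3 = 0, and the invariant factors of ∂_2 are all 1, so H_1 = 0.
  H_2: rank ker ∂_2 − rank ∂_3 = (4 − 3) − 1 = 0, and the invariant factors of ∂_3 are all 1, so H_2 = 0.
  H_3: rank ker ∂_3 − rank ∂_4 = (1 − 1) − 0 = 0, and there is no ∂_4, so H_3 = 0.

As a check, the Euler characteristic is 4 − 6 + 4 − 1 = 1, which agrees with 1 − 0 + 0 − 0 = 1.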